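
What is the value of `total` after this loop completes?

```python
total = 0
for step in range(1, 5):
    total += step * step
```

Sum of squares 1² to 4² = 30
`total` takes the values: 0 → 1 → 5 → 14 → 30

Answer: 30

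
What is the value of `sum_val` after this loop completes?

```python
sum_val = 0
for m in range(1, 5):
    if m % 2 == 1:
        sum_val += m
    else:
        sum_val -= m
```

Add odd, subtract even
`sum_val` takes the values: 0 → 1 → -1 → 2 → -2

Answer: -2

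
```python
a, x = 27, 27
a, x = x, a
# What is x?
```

Trace:
`a, x = 27, 27` → a = 27; x = 27
`a, x = x, a` → a = 27; x = 27
So x = 27

Answer: 27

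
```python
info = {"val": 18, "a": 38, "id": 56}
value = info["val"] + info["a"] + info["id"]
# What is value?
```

Trace:
`info = {"val": 18, "a": 38, "id": 56}` → info = {'val': 18, 'a': 38, 'id': 56}
`value = info["val"] + info["a"] + info["id"]` → value = 112
So value = 112

Answer: 112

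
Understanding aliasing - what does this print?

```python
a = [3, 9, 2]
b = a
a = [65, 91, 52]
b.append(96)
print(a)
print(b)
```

Key concept: rebinding vs mutation: a is rebound to a new list, b still points at the original.
Step by step:
`a = [3, 9, 2]` → a = [3, 9, 2]
`b = a` → b = [3, 9, 2] (same object as a)
`a = [65, 91, 52]` → a = [65, 91, 52]
`b.append(96)` → b = [3, 9, 2, 96]
`print(a)` → prints [65, 91, 52]
`print(b)` → prints [3, 9, 2, 96]

Answer:
[65, 91, 52]
[3, 9, 2, 96]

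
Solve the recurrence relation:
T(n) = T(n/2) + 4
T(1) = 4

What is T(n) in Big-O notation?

Each step divides n by 2 and adds 4. After log_2(n) steps we reach T(1)=4. So T(n) = 4·log_2(n) + 4 = O(log n).

Answer: O(log n)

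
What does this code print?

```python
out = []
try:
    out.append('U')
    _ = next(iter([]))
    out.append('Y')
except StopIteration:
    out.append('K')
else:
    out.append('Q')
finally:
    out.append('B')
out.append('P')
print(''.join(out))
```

Execution trace: 'U' (try body) → 'K' (except StopIteration) → 'B' (finally) → 'P' (after the try/except). Output: UKBP

Answer: UKBP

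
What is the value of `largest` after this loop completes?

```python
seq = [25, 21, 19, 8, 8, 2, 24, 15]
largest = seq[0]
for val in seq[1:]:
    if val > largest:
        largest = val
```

Maximum of [25, 21, 19, 8, 8, 2, 24, 15]
`largest` takes the values: 25

Answer: 25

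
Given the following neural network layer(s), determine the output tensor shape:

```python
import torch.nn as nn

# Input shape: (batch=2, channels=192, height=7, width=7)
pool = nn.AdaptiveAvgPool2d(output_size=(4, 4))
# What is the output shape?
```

Input: (2, 192, 7, 7) -> Output: (2, 192, 4, 4)

Answer: (2, 192, 4, 4)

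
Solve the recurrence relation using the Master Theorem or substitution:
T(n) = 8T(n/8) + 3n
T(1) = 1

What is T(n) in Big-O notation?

By Master Theorem: a=8, b=8, f(n)=3n. Since log_8(8) = 1 and f(n) = Θ(n^1), Case 2 applies. T(n) = O(n log n).

Answer: O(n log n)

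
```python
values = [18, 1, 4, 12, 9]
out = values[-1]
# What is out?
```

Trace:
`values = [18, 1, 4, 12, 9]` → values = [18, 1, 4, 12, 9]
`out = values[-1]` → out = 9
So out = 9

Answer: 9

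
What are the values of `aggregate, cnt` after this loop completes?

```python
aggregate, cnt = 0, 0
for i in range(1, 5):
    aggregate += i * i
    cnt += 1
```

Sum of squares and count
`aggregate, cnt` takes the values: (0, 0) → (1, 0) → (1, 1) → (5, 1) → (5, 2) → (14, 2) → (14, 3) → (30, 3) → (30, 4)

Answer: 30, 4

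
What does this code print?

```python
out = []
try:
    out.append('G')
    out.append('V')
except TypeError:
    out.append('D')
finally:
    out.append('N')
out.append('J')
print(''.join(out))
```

Execution trace: 'G' (try body) → 'V' (try body, no exception) → 'N' (finally) → 'J' (after the try/except). Output: GVNJ

Answer: GVNJ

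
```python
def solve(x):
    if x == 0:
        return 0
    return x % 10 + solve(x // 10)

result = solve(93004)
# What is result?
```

Sum of digits of 93004: 4 + 0 + 0 + 3 + 9 = 16

Answer: 16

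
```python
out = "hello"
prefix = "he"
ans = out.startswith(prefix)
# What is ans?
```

Trace:
`out = "hello"` → out = 'hello'
`prefix = "he"` → prefix = 'he'
`ans = out.startswith(prefix)` → ans = True
So ans = True

Answer: True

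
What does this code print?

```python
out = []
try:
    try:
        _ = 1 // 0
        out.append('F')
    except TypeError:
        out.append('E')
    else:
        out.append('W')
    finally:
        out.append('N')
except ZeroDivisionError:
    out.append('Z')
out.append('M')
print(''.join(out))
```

Execution trace: 'N' (inner finally) → 'Z' (outer except ZeroDivisionError) → 'M' (after the try/except). Output: NZM

Answer: NZM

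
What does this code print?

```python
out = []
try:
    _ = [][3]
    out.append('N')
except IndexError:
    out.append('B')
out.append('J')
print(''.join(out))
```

Execution trace: 'B' (except IndexError) → 'J' (after the try/except). Output: BJ

Answer: BJ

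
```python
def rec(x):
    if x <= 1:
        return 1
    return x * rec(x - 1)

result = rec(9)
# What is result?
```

rec(9) = 9 * 8 * 7 * 6 * 5 * 4 * 3 * 2 * 1 = 362880

Answer: 362880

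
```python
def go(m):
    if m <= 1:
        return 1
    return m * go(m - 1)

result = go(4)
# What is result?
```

go(4) = 4 * 3 * 2 * 1 = 24

Answer: 24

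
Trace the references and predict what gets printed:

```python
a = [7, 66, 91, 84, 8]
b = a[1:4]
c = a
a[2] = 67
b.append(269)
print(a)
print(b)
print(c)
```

Key concept: slice vs alias.
Step by step:
`a = [7, 66, 91, 84, 8]` → a = [7, 66, 91, 84, 8]
`b = a[1:4]` → b = [66, 91, 84]
`c = a` → c = [7, 66, 91, 84, 8] (same object as a)
`a[2] = 67` → a = [7, 66, 67, 84, 8] (same object as c); c = [7, 66, 67, 84, 8] (same object as a)
`b.append(269)` → b = [66, 91, 84, 269]
`print(a)` → prints [7, 66, 67, 84, 8]
`print(b)` → prints [66, 91, 84, 269]
`print(c)` → prints [7, 66, 67, 84, 8]

Answer:
[7, 66, 67, 84, 8]
[66, 91, 84, 269]
[7, 66, 67, 84, 8]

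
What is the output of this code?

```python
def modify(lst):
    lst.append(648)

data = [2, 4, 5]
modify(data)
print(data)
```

Key concept: function modifies passed list.
Step by step:
`data = [2, 4, 5]` → data = [2, 4, 5]
`modify(data)` → data = [2, 4, 5, 648]
`print(data)` → prints [2, 4, 5, 648]

Answer: [2, 4, 5, 648]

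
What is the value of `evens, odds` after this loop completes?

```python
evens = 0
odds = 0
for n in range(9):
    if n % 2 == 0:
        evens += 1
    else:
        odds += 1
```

Count evens and odds in range(9)
`evens, odds` takes the values: (0, 0) → (1, 0) → (1, 1) → (2, 1) → (2, 2) → (3, 2) → (3, 3) → (4, 3) → (4, 4) → (5, 4)

Answer: 5, 4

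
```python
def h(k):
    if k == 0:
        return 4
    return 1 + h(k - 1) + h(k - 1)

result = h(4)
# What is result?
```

h(k) = 1 + 2·h(k-1), h(0)=4. Closed form: (4+1)·2^4 - 1 = 79.

Answer: 79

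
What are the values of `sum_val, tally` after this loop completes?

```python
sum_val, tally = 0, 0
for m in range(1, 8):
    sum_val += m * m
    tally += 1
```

Sum of squares and count
`sum_val, tally` takes the values: (0, 0) → (1, 0) → (1, 1) → (5, 1) → (5, 2) → (14, 2) → (14, 3) → (30, 3) → (30, 4) → (55, 4) → (55, 5) → (91, 5) → (91, 6) → (140, 6) → (140, 7)

Answer: 140, 7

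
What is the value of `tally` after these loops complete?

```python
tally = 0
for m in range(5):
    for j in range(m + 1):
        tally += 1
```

Triangle: 1 + 2 + ... + 5
`tally` takes the values: 0 → 1 → 2 → 3 → 4 → 5 → 6 → 7 → 8 → 9 → 10 → 11 → 12 → 13 → 14 → 15

Answer: 15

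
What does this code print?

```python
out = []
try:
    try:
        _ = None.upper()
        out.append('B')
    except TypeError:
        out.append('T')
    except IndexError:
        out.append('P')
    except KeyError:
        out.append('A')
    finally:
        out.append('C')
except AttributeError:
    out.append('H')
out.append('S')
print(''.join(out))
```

Execution trace: 'C' (finally) → 'H' (outer except AttributeError) → 'S' (after the try/except). Output: CHS

Answer: CHS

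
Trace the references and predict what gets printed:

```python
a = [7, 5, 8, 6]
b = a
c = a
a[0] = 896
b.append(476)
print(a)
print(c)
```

Key concept: multiple aliases.
Step by step:
`a = [7, 5, 8, 6]` → a = [7, 5, 8, 6]
`b = a` → b = [7, 5, 8, 6] (same object as a)
`c = a` → c = [7, 5, 8, 6] (same object as a, b)
`a[0] = 896` → a = [896, 5, 8, 6] (same object as b, c); b = [896, 5, 8, 6] (same object as a, c); c = [896, 5, 8, 6] (same object as a, b)
`b.append(476)` → a = [896, 5, 8, 6, 476] (same object as b, c); b = [896, 5, 8, 6, 476] (same object as a, c); c = [896, 5, 8, 6, 476] (same object as a, b)
`print(a)` → prints [896, 5, 8, 6, 476]
`print(c)` → prints [896, 5, 8, 6, 476]

Answer:
[896, 5, 8, 6, 476]
[896, 5, 8, 6, 476]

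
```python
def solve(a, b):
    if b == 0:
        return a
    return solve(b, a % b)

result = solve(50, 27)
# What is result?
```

solve(50, 27) -> solve(27, 23) -> solve(23, 4) -> solve(4, 3) -> solve(3, 1) -> solve(1, 0) -> 1

Answer: 1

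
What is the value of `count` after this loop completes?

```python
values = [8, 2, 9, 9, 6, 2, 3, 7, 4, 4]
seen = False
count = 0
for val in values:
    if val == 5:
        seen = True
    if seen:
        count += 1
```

Count elements after first 5 in [8, 2, 9, 9, 6, 2, 3, 7, 4, 4]
`count` takes the values: 0

Answer: 0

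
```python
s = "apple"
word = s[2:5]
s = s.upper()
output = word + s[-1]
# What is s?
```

Trace:
`s = "apple"` → s = 'apple'
`word = s[2:5]` → word = 'ple'
`s = s.upper()` → s = 'APPLE'
`output = word + s[-1]` → output = 'pleE'
So s = 'APPLE'

Answer: 'APPLE'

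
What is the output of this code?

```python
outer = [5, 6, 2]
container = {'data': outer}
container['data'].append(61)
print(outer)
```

Key concept: dict holds reference to list.
Step by step:
`outer = [5, 6, 2]` → outer = [5, 6, 2]
`container = {'data': outer}` → container = {'data': [5, 6, 2]}
`container['data'].append(61)` → outer = [5, 6, 2, 61]; container = {'data': [5, 6, 2, 61]}
`print(outer)` → prints [5, 6, 2, 61]

Answer: [5, 6, 2, 61]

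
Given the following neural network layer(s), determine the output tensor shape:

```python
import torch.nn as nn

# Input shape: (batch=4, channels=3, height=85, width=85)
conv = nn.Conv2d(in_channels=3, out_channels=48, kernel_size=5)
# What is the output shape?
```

Input: (4, 3, 85, 85) -> Output: (4, 48, 81, 81)

Answer: (4, 48, 81, 81)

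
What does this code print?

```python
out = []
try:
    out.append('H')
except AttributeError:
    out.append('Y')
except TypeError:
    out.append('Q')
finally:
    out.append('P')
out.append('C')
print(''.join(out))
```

Execution trace: 'H' (try body, no exception) → 'P' (finally) → 'C' (after the try/except). Output: HPC

Answer: HPC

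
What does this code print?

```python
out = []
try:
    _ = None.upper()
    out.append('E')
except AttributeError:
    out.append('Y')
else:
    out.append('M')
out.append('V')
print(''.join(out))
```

Execution trace: 'Y' (except AttributeError) → 'V' (after the try/except). Output: YV

Answer: YV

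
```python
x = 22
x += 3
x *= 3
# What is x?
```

Trace:
`x = 22` → x = 22
`x += 3` → x = 25
`x *= 3` → x = 75
So x = 75

Answer: 75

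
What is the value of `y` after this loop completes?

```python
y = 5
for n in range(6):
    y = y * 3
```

Multiply by 3, 6 times: 5 * 3^6 = 3645
`y` takes the values: 5 → 15 → 45 → 135 → 405 → 1215 → 3645

Answer: 3645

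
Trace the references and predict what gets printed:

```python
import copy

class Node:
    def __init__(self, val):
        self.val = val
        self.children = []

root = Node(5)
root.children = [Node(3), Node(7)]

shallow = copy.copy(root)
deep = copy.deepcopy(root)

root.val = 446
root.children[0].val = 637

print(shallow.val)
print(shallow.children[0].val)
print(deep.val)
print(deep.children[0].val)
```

Key concept: deep copy with custom objects.
Step by step:
`root = Node(5)` → root = Node(val=5, children=[])
`root.children = [Node(3), Node(7)]` → root = Node(val=5, children=[Node(val=3, children=[]), Node(val=7, children=[])])
`shallow = copy.copy(root)` → shallow = Node(val=5, children=[Node(val=3, children=[]), Node(val=7, children=[])])
`deep = copy.deepcopy(root)` → deep = Node(val=5, children=[Node(val=3, children=[]), Node(val=7, children=[])])
`root.val = 446` → root = Node(val=446, children=[Node(val=3, children=[]), Node(val=7, children=[])])
`root.children[0].val = 637` → root = Node(val=446, children=[Node(val=637, children=[]), Node(val=7, children=[])]); shallow = Node(val=5, children=[Node(val=637, children=[]), Node(val=7, children=[])])
`print(shallow.val)` → prints 5
`print(shallow.children[0].val)` → prints 637
`print(deep.val)` → prints 5
`print(deep.children[0].val)` → prints 3

Answer:
5
637
5
3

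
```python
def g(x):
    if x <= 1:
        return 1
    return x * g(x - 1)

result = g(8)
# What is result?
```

g(8) = 8 * 7 * 6 * 5 * 4 * 3 * 2 * 1 = 40320

Answer: 40320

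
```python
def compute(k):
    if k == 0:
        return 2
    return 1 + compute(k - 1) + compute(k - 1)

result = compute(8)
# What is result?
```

compute(k) = 1 + 2·compute(k-1), compute(0)=2. Closed form: (2+1)·2^8 - 1 = 767.

Answer: 767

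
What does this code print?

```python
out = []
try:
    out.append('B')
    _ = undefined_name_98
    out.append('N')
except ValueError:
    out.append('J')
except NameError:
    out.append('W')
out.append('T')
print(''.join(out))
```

Execution trace: 'B' (try body) → 'W' (except NameError) → 'T' (after the try/except). Output: BWT

Answer: BWT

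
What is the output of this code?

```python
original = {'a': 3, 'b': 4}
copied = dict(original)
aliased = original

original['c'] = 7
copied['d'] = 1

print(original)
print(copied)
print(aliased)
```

Key concept: dict() creates copy, assignment creates alias.
Step by step:
`original = {'a': 3, 'b': 4}` → original = {'a': 3, 'b': 4}
`copied = dict(original)` → copied = {'a': 3, 'b': 4}
`aliased = original` → aliased = {'a': 3, 'b': 4} (same object as original)
`original['c'] = 7` → original = {'a': 3, 'b': 4, 'c': 7} (same object as aliased); aliased = {'a': 3, 'b': 4, 'c': 7} (same object as original)
`copied['d'] = 1` → copied = {'a': 3, 'b': 4, 'd': 1}
`print(original)` → prints {'a': 3, 'b': 4, 'c': 7}
`print(copied)` → prints {'a': 3, 'b': 4, 'd': 1}
`print(aliased)` → prints {'a': 3, 'b': 4, 'c': 7}

Answer:
{'a': 3, 'b': 4, 'c': 7}
{'a': 3, 'b': 4, 'd': 1}
{'a': 3, 'b': 4, 'c': 7}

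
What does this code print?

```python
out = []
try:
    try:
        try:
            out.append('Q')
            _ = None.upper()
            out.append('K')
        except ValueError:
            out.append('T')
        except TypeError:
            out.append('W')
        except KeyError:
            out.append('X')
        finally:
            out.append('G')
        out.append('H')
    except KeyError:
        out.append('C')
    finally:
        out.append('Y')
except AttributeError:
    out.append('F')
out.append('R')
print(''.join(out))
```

Execution trace: 'Q' (inner try body) → 'G' (inner finally) → 'Y' (finally) → 'F' (outer except AttributeError) → 'R' (after the try/except). Output: QGYFR

Answer: QGYFR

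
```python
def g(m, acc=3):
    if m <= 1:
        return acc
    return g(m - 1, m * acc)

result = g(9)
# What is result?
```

Accumulator trace (n, acc): (9, 3) -> (8, 27) -> (7, 216) -> (6, 1512) -> (5, 9072) -> (4, 45360) -> (3, 181440) -> (2, 544320) -> (1, 1088640) -> return 1088640

Answer: 1088640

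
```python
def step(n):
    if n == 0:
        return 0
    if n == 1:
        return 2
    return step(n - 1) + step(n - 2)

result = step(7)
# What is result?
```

Build up from base cases: step(0)=0, step(1)=2, step(2)=2, step(3)=4, step(4)=6, step(5)=10, step(6)=16, ..., step(7)=26

Answer: 26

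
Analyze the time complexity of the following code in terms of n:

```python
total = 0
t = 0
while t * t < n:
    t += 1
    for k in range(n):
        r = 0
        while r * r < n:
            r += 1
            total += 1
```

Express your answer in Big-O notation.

Each loop level contributes: √n × n × √n. Multiplying the contributions gives O(n^2).

Answer: O(n^2)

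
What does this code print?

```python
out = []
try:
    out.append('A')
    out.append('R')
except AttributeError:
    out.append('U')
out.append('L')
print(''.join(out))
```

Execution trace: 'A' (try body) → 'R' (try body, no exception) → 'L' (after the try/except). Output: ARL

Answer: ARL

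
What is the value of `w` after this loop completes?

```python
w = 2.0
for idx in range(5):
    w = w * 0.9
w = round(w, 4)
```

Exponential decay: 2.0 * 0.9^5
`w` takes the values: 2.0 → 1.8 → 1.62 → 1.458 → 1.3122 → 1.18098 → 1.181

Answer: 1.181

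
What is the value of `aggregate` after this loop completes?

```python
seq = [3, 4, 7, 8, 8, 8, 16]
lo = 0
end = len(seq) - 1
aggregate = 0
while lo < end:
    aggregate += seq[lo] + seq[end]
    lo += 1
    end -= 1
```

Sum of pairs from ends
`aggregate` takes the values: 0 → 19 → 31 → 46

Answer: 46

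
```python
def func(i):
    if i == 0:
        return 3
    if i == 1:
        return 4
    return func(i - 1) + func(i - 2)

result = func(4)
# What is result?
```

Build up from base cases: func(0)=3, func(1)=4, func(2)=7, func(3)=11, func(4)=18

Answer: 18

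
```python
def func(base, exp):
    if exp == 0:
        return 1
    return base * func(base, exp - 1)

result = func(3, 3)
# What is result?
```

func(3, 3) = 3 * 3 * 3 = 27

Answer: 27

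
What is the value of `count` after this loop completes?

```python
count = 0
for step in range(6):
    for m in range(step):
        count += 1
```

Triangle number: 0+1+2+...+5
`count` takes the values: 0 → 1 → 2 → 3 → 4 → 5 → 6 → 7 → 8 → 9 → 10 → 11 → 12 → 13 → 14 → 15

Answer: 15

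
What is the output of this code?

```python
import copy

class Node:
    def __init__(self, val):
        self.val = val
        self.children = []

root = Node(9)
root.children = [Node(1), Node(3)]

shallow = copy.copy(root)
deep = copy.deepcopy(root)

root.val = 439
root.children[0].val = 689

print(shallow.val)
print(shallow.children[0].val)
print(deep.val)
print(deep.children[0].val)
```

Key concept: deep copy with custom objects.
Step by step:
`root = Node(9)` → root = Node(val=9, children=[])
`root.children = [Node(1), Node(3)]` → root = Node(val=9, children=[Node(val=1, children=[]), Node(val=3, children=[])])
`shallow = copy.copy(root)` → shallow = Node(val=9, children=[Node(val=1, children=[]), Node(val=3, children=[])])
`deep = copy.deepcopy(root)` → deep = Node(val=9, children=[Node(val=1, children=[]), Node(val=3, children=[])])
`root.val = 439` → root = Node(val=439, children=[Node(val=1, children=[]), Node(val=3, children=[])])
`root.children[0].val = 689` → root = Node(val=439, children=[Node(val=689, children=[]), Node(val=3, children=[])]); shallow = Node(val=9, children=[Node(val=689, children=[]), Node(val=3, children=[])])
`print(shallow.val)` → prints 9
`print(shallow.children[0].val)` → prints 689
`print(deep.val)` → prints 9
`print(deep.children[0].val)` → prints 1

Answer:
9
689
9
1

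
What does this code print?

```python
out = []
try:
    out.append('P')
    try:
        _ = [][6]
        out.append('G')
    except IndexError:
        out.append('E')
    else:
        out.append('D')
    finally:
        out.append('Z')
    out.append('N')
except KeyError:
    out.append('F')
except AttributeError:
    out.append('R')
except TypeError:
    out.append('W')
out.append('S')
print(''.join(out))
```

Execution trace: 'P' (try body) → 'E' (inner except IndexError) → 'Z' (inner finally) → 'N' (try body, no exception) → 'S' (after the try/except). Output: PEZNS

Answer: PEZNS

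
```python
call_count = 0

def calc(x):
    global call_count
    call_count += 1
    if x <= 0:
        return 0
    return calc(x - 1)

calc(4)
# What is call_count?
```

Linear recursion stepping by 1: 5 calls from x=4 down to ≤0.

Answer: 5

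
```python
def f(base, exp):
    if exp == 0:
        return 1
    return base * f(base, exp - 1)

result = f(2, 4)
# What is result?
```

f(2, 4) = 2 * 2 * 2 * 2 = 16

Answer: 16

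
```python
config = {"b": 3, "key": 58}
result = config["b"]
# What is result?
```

Trace:
`config = {"b": 3, "key": 58}` → config = {'b': 3, 'key': 58}
`result = config["b"]` → result = 3
So result = 3

Answer: 3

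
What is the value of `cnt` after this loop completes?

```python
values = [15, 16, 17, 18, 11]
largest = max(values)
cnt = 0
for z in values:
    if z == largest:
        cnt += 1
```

Count of max value 18 in [15, 16, 17, 18, 11]
`cnt` takes the values: 0 → 1

Answer: 1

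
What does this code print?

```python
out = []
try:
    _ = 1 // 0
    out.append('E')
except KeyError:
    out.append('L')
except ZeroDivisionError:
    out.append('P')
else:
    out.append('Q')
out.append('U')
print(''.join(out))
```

Execution trace: 'P' (except ZeroDivisionError) → 'U' (after the try/except). Output: PU

Answer: PU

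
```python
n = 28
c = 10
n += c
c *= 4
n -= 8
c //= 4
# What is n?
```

Trace:
`n = 28` → n = 28
`c = 10` → c = 10
`n += c` → n = 38
`c *= 4` → c = 40
`n -= 8` → n = 30
`c //= 4` → c = 10
So n = 30

Answer: 30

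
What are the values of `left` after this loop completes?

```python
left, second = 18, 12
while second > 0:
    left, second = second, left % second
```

GCD of 18 and 12
`left` takes the values: 18 → 12 → 6

Answer: 6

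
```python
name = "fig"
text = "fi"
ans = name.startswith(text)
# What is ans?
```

Trace:
`name = "fig"` → name = 'fig'
`text = "fi"` → text = 'fi'
`ans = name.startswith(text)` → ans = True
So ans = True

Answer: True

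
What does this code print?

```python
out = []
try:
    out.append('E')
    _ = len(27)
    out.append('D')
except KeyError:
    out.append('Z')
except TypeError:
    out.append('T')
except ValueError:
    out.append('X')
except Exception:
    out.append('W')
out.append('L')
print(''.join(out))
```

Execution trace: 'E' (try body) → 'T' (except TypeError) → 'L' (after the try/except). Output: ETL

Answer: ETL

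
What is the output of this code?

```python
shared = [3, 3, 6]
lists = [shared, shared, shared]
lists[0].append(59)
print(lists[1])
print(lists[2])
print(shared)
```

Key concept: list of same reference.
Step by step:
`shared = [3, 3, 6]` → shared = [3, 3, 6]
`lists = [shared, shared, shared]` → lists = [[3, 3, 6], [3, 3, 6], [3, 3, 6]]
`lists[0].append(59)` → shared = [3, 3, 6, 59]; lists = [[3, 3, 6, 59], [3, 3, 6, 59], [3, 3, 6, 59]]
`print(lists[1])` → prints [3, 3, 6, 59]
`print(lists[2])` → prints [3, 3, 6, 59]
`print(shared)` → prints [3, 3, 6, 59]

Answer:
[3, 3, 6, 59]
[3, 3, 6, 59]
[3, 3, 6, 59]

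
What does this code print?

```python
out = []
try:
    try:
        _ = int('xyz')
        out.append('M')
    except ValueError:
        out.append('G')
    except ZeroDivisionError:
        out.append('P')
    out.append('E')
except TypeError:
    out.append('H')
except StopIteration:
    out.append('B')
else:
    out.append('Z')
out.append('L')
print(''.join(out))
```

Execution trace: 'G' (inner except ValueError) → 'E' (try body, no exception) → 'Z' (else) → 'L' (after the try/except). Output: GEZL

Answer: GEZL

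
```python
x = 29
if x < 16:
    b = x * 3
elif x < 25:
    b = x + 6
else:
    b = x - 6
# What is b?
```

Trace:
`x = 29` → x = 29
`if x < 16: ...` → x < 16 is False, x < 25 is False, take else branch → b = 23
So b = 23

Answer: 23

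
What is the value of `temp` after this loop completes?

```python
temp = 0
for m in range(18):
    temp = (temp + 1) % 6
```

Increment mod 6, 18 times = 0
`temp` takes the values: 0 → 1 → 2 → 3 → 4 → 5 → 0 → 1 → 2 → 3 → 4 → 5 → 0 → 1 → 2 → 3 → 4 → 5 → 0

Answer: 0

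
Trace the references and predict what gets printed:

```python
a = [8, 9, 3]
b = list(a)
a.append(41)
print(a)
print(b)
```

Key concept: list() constructor creates copy.
Step by step:
`a = [8, 9, 3]` → a = [8, 9, 3]
`b = list(a)` → b = [8, 9, 3]
`a.append(41)` → a = [8, 9, 3, 41]
`print(a)` → prints [8, 9, 3, 41]
`print(b)` → prints [8, 9, 3]

Answer:
[8, 9, 3, 41]
[8, 9, 3]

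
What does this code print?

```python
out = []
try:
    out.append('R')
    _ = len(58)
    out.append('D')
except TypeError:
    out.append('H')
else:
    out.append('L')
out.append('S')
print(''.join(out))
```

Execution trace: 'R' (try body) → 'H' (except TypeError) → 'S' (after the try/except). Output: RHS

Answer: RHS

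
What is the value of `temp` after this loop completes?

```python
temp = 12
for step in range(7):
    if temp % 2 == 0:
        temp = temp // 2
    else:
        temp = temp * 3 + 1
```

Collatz-style transformation from 12
`temp` takes the values: 12 → 6 → 3 → 10 → 5 → 16 → 8 → 4

Answer: 4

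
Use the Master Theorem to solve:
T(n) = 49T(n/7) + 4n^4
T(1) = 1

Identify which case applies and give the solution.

a=49, b=7, f(n)=4n^4. log_7(49) = 2. Since c=4 > 2 and the regularity condition holds (49(n/7)^4 = (49/7^4)n^4 with 49/7^4 < 1), Case 3 applies: T(n) = Θ(f(n)) = O(n^4).

Answer: O(n^4) - Case 3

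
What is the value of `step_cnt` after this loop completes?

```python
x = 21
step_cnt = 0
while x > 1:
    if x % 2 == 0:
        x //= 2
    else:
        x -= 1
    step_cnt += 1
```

Steps to reduce 21 to 1
`step_cnt` takes the values: 0 → 1 → 2 → 3 → 4 → 5 → 6

Answer: 6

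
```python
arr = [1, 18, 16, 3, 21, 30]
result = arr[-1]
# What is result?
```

Trace:
`arr = [1, 18, 16, 3, 21, 30]` → arr = [1, 18, 16, 3, 21, 30]
`result = arr[-1]` → result = 30
So result = 30

Answer: 30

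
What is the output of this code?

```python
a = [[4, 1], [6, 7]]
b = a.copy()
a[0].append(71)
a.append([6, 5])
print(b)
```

Key concept: shallow copy with nested lists.
Step by step:
`a = [[4, 1], [6, 7]]` → a = [[4, 1], [6, 7]]
`b = a.copy()` → b = [[4, 1], [6, 7]]
`a[0].append(71)` → a = [[4, 1, 71], [6, 7]]; b = [[4, 1, 71], [6, 7]]
`a.append([6, 5])` → a = [[4, 1, 71], [6, 7], [6, 5]]
`print(b)` → prints [[4, 1, 71], [6, 7]]

Answer: [[4, 1, 71], [6, 7]]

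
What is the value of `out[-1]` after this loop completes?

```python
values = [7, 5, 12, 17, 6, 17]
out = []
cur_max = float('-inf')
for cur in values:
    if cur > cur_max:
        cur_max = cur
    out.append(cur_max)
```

Running max ends at 17
`out` takes the values: [] → [7] → [7, 7] → [7, 7, 12] → [7, 7, 12, 17] → [7, 7, 12, 17, 17] → [7, 7, 12, 17, 17, 17]
So `out[-1]` = 17

Answer: 17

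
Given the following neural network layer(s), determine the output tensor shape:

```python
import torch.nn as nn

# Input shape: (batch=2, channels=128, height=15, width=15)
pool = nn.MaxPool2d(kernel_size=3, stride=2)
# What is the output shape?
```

Input: (2, 128, 15, 15) -> Output: (2, 128, 7, 7)

Answer: (2, 128, 7, 7)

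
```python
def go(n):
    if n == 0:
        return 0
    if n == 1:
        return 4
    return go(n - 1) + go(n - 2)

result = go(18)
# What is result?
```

Build up from base cases: go(0)=0, go(1)=4, go(2)=4, go(3)=8, go(4)=12, go(5)=20, go(6)=32, ..., go(18)=10336

Answer: 10336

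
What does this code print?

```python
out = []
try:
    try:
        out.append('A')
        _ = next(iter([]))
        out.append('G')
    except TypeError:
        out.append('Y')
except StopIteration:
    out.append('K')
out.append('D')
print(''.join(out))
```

Execution trace: 'A' (try body) → 'K' (outer except StopIteration) → 'D' (after the try/except). Output: AKD

Answer: AKD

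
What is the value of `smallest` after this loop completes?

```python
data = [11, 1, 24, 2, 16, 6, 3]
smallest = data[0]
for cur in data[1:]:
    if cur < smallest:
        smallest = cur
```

Minimum of [11, 1, 24, 2, 16, 6, 3]
`smallest` takes the values: 11 → 1

Answer: 1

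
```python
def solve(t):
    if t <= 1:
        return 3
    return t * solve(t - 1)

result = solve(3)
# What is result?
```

solve(3) = 3 * 2 * 3 = 18

Answer: 18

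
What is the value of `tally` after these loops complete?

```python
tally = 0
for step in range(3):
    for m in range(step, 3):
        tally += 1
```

Upper triangle: 3 + 2 + ... + 1
`tally` takes the values: 0 → 1 → 2 → 3 → 4 → 5 → 6

Answer: 6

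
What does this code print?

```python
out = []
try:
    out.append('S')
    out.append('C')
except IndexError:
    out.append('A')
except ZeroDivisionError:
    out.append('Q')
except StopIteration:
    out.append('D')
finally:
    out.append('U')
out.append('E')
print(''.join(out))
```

Execution trace: 'S' (try body) → 'C' (try body, no exception) → 'U' (finally) → 'E' (after the try/except). Output: SCUE

Answer: SCUE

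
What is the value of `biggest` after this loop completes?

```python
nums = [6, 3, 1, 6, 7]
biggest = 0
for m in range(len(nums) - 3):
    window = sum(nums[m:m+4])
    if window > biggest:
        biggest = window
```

Max sum of 4-element window in [6, 3, 1, 6, 7]
`biggest` takes the values: 0 → 16 → 17

Answer: 17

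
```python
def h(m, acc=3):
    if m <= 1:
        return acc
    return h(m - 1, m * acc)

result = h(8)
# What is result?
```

Accumulator trace (n, acc): (8, 3) -> (7, 24) -> (6, 168) -> (5, 1008) -> (4, 5040) -> (3, 20160) -> (2, 60480) -> (1, 120960) -> return 120960

Answer: 120960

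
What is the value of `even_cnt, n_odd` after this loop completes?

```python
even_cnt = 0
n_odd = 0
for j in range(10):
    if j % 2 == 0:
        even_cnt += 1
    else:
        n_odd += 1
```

Count evens and odds in range(10)
`even_cnt, n_odd` takes the values: (0, 0) → (1, 0) → (1, 1) → (2, 1) → (2, 2) → (3, 2) → (3, 3) → (4, 3) → (4, 4) → (5, 4) → (5, 5)

Answer: 5, 5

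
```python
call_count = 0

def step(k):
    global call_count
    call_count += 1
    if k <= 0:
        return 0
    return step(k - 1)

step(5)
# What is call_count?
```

Linear recursion stepping by 1: 6 calls from k=5 down to ≤0.

Answer: 6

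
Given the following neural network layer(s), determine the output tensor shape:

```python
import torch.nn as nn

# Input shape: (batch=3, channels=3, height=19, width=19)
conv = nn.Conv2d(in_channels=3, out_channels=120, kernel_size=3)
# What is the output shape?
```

Input: (3, 3, 19, 19) -> Output: (3, 120, 17, 17)

Answer: (3, 120, 17, 17)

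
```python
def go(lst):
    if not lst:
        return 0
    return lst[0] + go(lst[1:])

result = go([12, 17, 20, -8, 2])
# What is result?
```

12 + 17 + 20 + (-8) + 2 + 0 = 43

Answer: 43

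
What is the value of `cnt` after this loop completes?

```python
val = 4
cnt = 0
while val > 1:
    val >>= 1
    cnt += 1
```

Count right shifts until 1
`cnt` takes the values: 0 → 1 → 2

Answer: 2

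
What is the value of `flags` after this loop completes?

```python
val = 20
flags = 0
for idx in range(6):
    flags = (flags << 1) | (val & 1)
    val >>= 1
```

Reverse lowest 6 bits of 20
`flags` takes the values: 0 → 1 → 2 → 5 → 10

Answer: 10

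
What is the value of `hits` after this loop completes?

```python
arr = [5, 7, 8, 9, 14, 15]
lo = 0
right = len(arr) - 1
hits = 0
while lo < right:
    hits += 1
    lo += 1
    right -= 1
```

Iterations until pointers meet (list length 6)
`hits` takes the values: 0 → 1 → 2 → 3

Answer: 3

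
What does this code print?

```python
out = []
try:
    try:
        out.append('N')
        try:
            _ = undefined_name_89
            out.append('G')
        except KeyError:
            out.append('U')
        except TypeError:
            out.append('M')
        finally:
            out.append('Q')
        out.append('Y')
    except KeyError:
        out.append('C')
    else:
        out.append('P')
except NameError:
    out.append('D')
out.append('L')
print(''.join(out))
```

Execution trace: 'N' (try body) → 'Q' (inner finally) → 'D' (outer except NameError) → 'L' (after the try/except). Output: NQDL

Answer: NQDL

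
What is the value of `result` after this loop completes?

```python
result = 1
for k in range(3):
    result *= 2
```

2^3 = 8
`result` takes the values: 1 → 2 → 4 → 8

Answer: 8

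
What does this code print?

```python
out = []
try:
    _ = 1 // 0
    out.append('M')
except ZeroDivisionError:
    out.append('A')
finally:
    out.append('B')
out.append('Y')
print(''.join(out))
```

Execution trace: 'A' (except ZeroDivisionError) → 'B' (finally) → 'Y' (after the try/except). Output: ABY

Answer: ABY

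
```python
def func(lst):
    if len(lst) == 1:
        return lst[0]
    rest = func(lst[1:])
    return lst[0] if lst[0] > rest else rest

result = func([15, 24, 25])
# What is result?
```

Recursive max over [15, 24, 25] = 25

Answer: 25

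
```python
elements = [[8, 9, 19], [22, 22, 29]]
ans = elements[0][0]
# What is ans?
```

Trace:
`elements = [[8, 9, 19], [22, 22, 29]]` → elements = [[8, 9, 19], [22, 22, 29]]
`ans = elements[0][0]` → ans = 8
So ans = 8

Answer: 8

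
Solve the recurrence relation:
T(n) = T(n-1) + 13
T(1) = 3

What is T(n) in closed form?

Unrolling: T(n) = T(1) + 13·(n-1) = 3 + 13(n-1) = 13n - 10.

Answer: T(n) = 13n - 10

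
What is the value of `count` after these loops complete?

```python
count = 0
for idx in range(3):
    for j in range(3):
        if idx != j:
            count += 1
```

3² - 3 (exclude diagonal)
`count` takes the values: 0 → 1 → 2 → 3 → 4 → 5 → 6

Answer: 6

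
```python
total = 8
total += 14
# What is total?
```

Trace:
`total = 8` → total = 8
`total += 14` → total = 22
So total = 22

Answer: 22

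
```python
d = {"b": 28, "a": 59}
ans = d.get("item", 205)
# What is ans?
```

Trace:
`d = {"b": 28, "a": 59}` → d = {'b': 28, 'a': 59}
`ans = d.get("item", 205)` → ans = 205
So ans = 205

Answer: 205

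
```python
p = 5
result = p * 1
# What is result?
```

Trace:
`p = 5` → p = 5
`result = p * 1` → result = 5
So result = 5

Answer: 5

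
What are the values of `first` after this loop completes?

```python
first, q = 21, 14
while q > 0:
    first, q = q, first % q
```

GCD of 21 and 14
`first` takes the values: 21 → 14 → 7

Answer: 7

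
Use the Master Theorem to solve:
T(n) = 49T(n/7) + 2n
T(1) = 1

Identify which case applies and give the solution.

a=49, b=7, f(n)=2n. log_7(49) = 2. Since c=1 < 2, Case 1 applies: T(n) = Θ(n^log_b(a)) = O(n^2).

Answer: O(n^2) - Case 1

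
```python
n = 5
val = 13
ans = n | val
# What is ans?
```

Trace:
`n = 5` → n = 5
`val = 13` → val = 13
`ans = n | val` → ans = 13
So ans = 13

Answer: 13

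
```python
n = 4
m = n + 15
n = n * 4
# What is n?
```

Trace:
`n = 4` → n = 4
`m = n + 15` → m = 19
`n = n * 4` → n = 16
So n = 16

Answer: 16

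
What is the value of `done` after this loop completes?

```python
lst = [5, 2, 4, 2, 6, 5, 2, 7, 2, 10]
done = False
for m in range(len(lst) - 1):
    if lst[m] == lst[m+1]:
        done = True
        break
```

Check consecutive duplicates in [5, 2, 4, 2, 6, 5, 2, 7, 2, 10]
`done` takes the values: False

Answer: False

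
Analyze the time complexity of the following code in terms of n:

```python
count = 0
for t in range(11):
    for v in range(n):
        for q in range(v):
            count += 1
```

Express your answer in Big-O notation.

Each loop level contributes: 1 × n × n. Multiplying the contributions gives O(n^2).

Answer: O(n^2)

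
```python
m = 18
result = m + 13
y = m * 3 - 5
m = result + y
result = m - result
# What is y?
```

Trace:
`m = 18` → m = 18
`result = m + 13` → result = 31
`y = m * 3 - 5` → y = 49
`m = result + y` → m = 80
`result = m - result` → result = 49
So y = 49

Answer: 49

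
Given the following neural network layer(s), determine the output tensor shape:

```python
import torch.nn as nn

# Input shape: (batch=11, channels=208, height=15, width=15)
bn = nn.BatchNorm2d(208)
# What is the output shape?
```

Input: (11, 208, 15, 15) -> Output: (11, 208, 15, 15)

Answer: (11, 208, 15, 15)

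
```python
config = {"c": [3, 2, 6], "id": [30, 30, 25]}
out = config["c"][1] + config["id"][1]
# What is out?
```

Trace:
`config = {"c": [3, 2, 6], "id": [30, 30, 25]}` → config = {'c': [3, 2, 6], 'id': [30, 30, 25]}
`out = config["c"][1] + config["id"][1]` → out = 32
So out = 32

Answer: 32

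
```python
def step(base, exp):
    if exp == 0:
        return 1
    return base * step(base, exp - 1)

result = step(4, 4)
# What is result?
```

step(4, 4) = 4 * 4 * 4 * 4 = 256

Answer: 256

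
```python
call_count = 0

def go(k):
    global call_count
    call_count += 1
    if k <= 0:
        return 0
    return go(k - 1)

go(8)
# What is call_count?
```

Linear recursion stepping by 1: 9 calls from k=8 down to ≤0.

Answer: 9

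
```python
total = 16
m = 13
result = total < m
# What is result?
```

Trace:
`total = 16` → total = 16
`m = 13` → m = 13
`result = total < m` → result = False
So result = False

Answer: False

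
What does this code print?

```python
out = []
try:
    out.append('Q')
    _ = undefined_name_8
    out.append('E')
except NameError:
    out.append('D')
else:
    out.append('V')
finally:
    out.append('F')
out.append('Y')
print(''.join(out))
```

Execution trace: 'Q' (try body) → 'D' (except NameError) → 'F' (finally) → 'Y' (after the try/except). Output: QDFY

Answer: QDFY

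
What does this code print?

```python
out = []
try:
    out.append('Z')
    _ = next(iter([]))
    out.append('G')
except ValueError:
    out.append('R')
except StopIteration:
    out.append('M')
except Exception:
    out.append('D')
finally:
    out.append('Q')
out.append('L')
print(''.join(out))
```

Execution trace: 'Z' (try body) → 'M' (except StopIteration) → 'Q' (finally) → 'L' (after the try/except). Output: ZMQL

Answer: ZMQL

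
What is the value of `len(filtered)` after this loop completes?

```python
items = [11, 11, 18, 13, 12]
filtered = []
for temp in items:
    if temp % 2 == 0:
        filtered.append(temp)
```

Count even numbers in [11, 11, 18, 13, 12]
`filtered` takes the values: [] → [18] → [18, 12]
So `len(filtered)` = 2

Answer: 2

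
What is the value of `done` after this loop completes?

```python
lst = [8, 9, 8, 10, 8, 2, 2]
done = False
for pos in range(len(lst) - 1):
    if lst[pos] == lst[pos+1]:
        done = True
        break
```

Check consecutive duplicates in [8, 9, 8, 10, 8, 2, 2]
`done` takes the values: False → True

Answer: True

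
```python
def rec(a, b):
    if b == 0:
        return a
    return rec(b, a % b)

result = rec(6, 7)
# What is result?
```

rec(6, 7) -> rec(7, 6) -> rec(6, 1) -> rec(1, 0) -> 1

Answer: 1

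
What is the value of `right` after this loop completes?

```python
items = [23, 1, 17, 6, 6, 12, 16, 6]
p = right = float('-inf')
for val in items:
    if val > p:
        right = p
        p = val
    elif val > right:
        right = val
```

Second largest (with repeats) in [23, 1, 17, 6, 6, 12, 16, 6]
`right` takes the values: -inf → 1 → 17

Answer: 17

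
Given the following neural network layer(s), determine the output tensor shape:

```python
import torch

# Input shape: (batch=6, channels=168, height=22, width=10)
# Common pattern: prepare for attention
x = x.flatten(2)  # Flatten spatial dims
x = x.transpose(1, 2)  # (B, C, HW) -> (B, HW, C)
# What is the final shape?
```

Input: (6, 168, 22, 10) -> after flatten(2): (6, 168, 220) -> Output: (6, 220, 168)

Answer: (6, 220, 168)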